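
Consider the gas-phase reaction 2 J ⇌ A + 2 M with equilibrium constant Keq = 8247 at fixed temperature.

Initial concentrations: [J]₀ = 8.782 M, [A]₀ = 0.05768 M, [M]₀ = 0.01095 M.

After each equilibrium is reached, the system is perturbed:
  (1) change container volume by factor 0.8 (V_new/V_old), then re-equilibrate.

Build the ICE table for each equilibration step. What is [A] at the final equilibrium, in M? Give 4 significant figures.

Q₀ = 8.9674e-08 vs Keq = 8247 ⇒ Q<K, forward
Step 1:
                   J          A          M
  Initial      8.782    0.05768    0.01095
  Change      -8.585      4.292      8.585
  Equil       0.1974       4.35      8.596
  solve Keq expr → x = 4.292; check Q = 8247
Then change container volume by factor 0.8 (V_new/V_old).
Step 2:
                   J          A          M
  Initial     0.2468      5.437      10.74
  Change     0.02805   -0.01403   -0.02805
  Equil       0.2748      5.423      10.72
  solve Keq expr → x = -0.01403; check Q = 8247

[A]_eq = 5.423 M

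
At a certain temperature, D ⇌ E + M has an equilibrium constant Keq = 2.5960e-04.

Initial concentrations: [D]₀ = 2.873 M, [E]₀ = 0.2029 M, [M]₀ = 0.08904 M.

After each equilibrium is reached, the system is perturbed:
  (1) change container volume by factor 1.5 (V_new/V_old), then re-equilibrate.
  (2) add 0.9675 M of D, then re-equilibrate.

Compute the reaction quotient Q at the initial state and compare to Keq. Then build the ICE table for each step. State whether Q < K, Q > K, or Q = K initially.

Q₀ = 0.006288; Q > K (proceeds reverse)

Q₀ = 0.006288 vs Keq = 2.5960e-04 ⇒ Q>K, reverse
Step 1:
                   D          E          M
  Initial      2.873     0.2029    0.08904
  Change     0.08266   -0.08266   -0.08266
  Equil        2.956     0.1202   0.006381
  solve Keq expr → x = -0.08266; check Q = 2.5960e-04
Then change container volume by factor 1.5 (V_new/V_old).
Step 2:
                   D          E          M
  Initial       1.97    0.08016   0.004254
  Change   -0.001968   0.001968   0.001968
  Equil        1.968    0.08213   0.006222
  solve Keq expr → x = 0.001968; check Q = 2.5960e-04
Then add 0.9675 M of D.
Step 3:
                   D          E          M
  Initial      2.936    0.08213   0.006222
  Change   -0.002749   0.002749   0.002749
  Equil        2.933    0.08488   0.008971
  solve Keq expr → x = 0.002749; check Q = 2.5960e-04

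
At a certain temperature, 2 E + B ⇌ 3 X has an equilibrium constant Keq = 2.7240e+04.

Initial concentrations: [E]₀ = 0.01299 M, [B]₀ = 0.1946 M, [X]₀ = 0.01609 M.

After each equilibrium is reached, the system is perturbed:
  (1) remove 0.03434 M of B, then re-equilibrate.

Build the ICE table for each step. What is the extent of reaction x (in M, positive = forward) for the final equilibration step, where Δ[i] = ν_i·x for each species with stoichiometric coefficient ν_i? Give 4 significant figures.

Q₀ = 0.1269 vs Keq = 2.7240e+04 ⇒ Q<K, forward
Step 1:
                  E         B         X
  init      0.01299    0.1946   0.01609
  Δ         -0.0129 -0.006448   0.01935
  eq      9.3174e-05    0.1882   0.03544
  solve Keq expr → x = 0.006448; check Q = 2.7240e+04
Then remove 0.03434 M of B.
Step 2:
                  E         B         X
  init    9.3174e-05    0.1538   0.03544
  Δ       9.8116e-06 4.9058e-06 -1.4717e-05
  eq      1.0299e-04    0.1538   0.03542
  solve Keq expr → x = -4.9058e-06; check Q = 2.7240e+04

x = -4.9058e-06 M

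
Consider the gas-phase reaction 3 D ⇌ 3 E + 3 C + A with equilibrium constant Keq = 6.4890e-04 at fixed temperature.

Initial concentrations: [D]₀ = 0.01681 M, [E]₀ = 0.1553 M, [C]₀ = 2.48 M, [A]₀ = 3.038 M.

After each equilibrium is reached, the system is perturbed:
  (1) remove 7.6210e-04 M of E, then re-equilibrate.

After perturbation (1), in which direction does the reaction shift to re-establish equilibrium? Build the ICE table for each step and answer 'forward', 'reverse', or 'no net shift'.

Direction: forward

Q₀ = 3.6539e+04 vs Keq = 6.4890e-04 ⇒ Q>K, reverse
Step 1:
                  D         E         C         A
  Initial   0.01681    0.1553      2.48     3.038
  Change      0.151    -0.151    -0.151  -0.05032
  Equil      0.1678   0.00433     2.329     2.988
  solve Keq expr → x = -0.05032; check Q = 6.4890e-04
Then remove 7.6210e-04 M of E.
Step 2:
                  D         E         C         A
  Initial    0.1678  0.003568     2.329     2.988
  Change  -7.4147e-04 7.4147e-04 7.4147e-04 2.4716e-04
  Equil       0.167   0.00431      2.33     2.988
  solve Keq expr → x = 2.4716e-04; check Q = 6.4890e-04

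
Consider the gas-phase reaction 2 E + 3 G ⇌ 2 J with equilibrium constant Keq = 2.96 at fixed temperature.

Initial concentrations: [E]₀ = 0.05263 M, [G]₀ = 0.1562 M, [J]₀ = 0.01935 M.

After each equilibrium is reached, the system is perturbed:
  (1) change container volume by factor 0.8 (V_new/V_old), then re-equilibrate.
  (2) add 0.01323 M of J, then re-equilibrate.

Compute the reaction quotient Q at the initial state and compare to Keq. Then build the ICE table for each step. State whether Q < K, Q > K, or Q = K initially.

Q₀ = 35.47; Q > K (proceeds reverse)

Q₀ = 35.47 vs Keq = 2.96 ⇒ Q>K, reverse
Step 1:
                    E           G           J
  I           0.05263      0.1562     0.01935
  C            0.0114      0.0171     -0.0114
  E           0.06403      0.1733    0.007948
  solve Keq expr → x = -0.005701; check Q = 2.96
Then change container volume by factor 0.8 (V_new/V_old).
Step 2:
                    E           G           J
  I           0.08004      0.2166    0.009935
  C         -0.003011   -0.004517    0.003011
  E           0.07703      0.2121     0.01295
  solve Keq expr → x = 0.001506; check Q = 2.96
Then add 0.01323 M of J.
Step 3:
                    E           G           J
  I           0.07703      0.2121     0.02618
  C          0.009978     0.01497   -0.009978
  E           0.08701      0.2271      0.0162
  solve Keq expr → x = -0.004989; check Q = 2.96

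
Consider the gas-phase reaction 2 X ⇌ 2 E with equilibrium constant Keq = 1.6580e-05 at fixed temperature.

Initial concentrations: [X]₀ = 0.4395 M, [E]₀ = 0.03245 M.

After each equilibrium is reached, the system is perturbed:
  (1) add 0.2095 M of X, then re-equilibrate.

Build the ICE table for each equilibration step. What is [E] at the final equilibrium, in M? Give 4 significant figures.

Q₀ = 0.005451 vs Keq = 1.6580e-05 ⇒ Q>K, reverse
Step 1:
                  X         E
  I          0.4395   0.03245
  C         0.03054  -0.03054
  E            0.47  0.001914
  solve Keq expr → x = -0.01527; check Q = 1.6580e-05
Then add 0.2095 M of X.
Step 2:
                  X         E
  I          0.6795  0.001914
  C       -8.4959e-04 8.4959e-04
  E          0.6787  0.002764
  solve Keq expr → x = 4.2480e-04; check Q = 1.6580e-05

[E]_eq = 0.002764 M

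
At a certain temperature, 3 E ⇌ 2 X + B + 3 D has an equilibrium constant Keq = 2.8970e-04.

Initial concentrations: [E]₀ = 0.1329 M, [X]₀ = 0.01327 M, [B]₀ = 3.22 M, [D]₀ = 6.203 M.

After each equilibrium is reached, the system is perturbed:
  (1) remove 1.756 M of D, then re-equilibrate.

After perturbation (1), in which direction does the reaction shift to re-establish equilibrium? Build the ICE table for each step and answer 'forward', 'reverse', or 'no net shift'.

Q₀ = 57.65 vs Keq = 2.8970e-04 ⇒ Q>K, reverse
Step 1:
                    E           X           B           D
  init         0.1329     0.01327        3.22       6.203
  Δ           0.01985    -0.01323   -0.006617    -0.01985
  eq           0.1527  3.6868e-05       3.213       6.183
  solve Keq expr → x = -0.006617; check Q = 2.8970e-04
Then remove 1.756 M of D.
Step 2:
                    E           X           B           D
  init         0.1527  3.6868e-05       3.213       4.427
  Δ       -3.5943e-05  2.3962e-05  1.1981e-05  3.5943e-05
  eq           0.1527  6.0830e-05       3.213       4.427
  solve Keq expr → x = 1.1981e-05; check Q = 2.8970e-04

Direction: forward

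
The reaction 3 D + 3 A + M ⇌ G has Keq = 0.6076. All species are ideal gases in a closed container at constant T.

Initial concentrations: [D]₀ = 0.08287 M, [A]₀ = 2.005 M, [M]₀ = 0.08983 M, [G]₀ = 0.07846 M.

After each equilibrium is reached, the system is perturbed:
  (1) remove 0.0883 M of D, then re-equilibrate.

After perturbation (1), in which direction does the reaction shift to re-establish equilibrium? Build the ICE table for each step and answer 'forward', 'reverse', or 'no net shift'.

Q₀ = 190.4 vs Keq = 0.6076 ⇒ Q>K, reverse
Step 1:
                    D           A           M           G
  init        0.08287       2.005     0.08983     0.07846
  Δ             0.182       0.182     0.06068    -0.06068
  eq           0.2649       2.187      0.1505     0.01778
  solve Keq expr → x = -0.06068; check Q = 0.6076
Then remove 0.0883 M of D.
Step 2:
                    D           A           M           G
  init         0.1766       2.187      0.1505     0.01778
  Δ           0.02681     0.02681    0.008936   -0.008936
  eq           0.2034       2.214      0.1594    0.008847
  solve Keq expr → x = -0.008936; check Q = 0.6076

Direction: reverse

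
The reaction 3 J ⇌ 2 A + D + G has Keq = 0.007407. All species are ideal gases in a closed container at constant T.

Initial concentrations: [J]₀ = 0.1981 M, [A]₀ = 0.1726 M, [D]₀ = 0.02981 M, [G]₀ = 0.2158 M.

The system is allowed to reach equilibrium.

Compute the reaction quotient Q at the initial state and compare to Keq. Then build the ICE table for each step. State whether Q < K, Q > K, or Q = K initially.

Q₀ = 0.02465 vs Keq = 0.007407 ⇒ Q>K, reverse
Step 1:
                  J         A         D         G
  I          0.1981    0.1726   0.02981    0.2158
  C          0.0319  -0.02126  -0.01063  -0.01063
  E            0.23    0.1513   0.01918    0.2052
  solve Keq expr → x = -0.01063; check Q = 0.007407

Q₀ = 0.02465; Q > K (proceeds reverse)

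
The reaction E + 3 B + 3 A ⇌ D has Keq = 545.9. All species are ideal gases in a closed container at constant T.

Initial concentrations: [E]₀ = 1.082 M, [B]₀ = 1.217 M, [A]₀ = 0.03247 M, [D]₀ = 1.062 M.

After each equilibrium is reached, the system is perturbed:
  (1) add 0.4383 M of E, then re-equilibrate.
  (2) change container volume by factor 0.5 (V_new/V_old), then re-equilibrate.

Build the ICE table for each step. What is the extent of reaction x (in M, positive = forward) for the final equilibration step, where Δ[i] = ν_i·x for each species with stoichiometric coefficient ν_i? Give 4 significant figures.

Q₀ = 1.5907e+04 vs Keq = 545.9 ⇒ Q>K, reverse
Step 1:
                   E          B          A          D
  Initial      1.082      1.217    0.03247      1.062
  Change     0.02048    0.06144    0.06144   -0.02048
  Equil        1.102      1.278    0.09391      1.042
  solve Keq expr → x = -0.02048; check Q = 545.9
Then add 0.4383 M of E.
Step 2:
                   E          B          A          D
  Initial      1.541      1.278    0.09391      1.042
  Change   -0.003056  -0.009169  -0.009169   0.003056
  Equil        1.538      1.269    0.08474      1.045
  solve Keq expr → x = 0.003056; check Q = 545.9
Then change container volume by factor 0.5 (V_new/V_old).
Step 3:
                   E          B          A          D
  Initial      3.075      2.539     0.1695      2.089
  Change    -0.04148    -0.1244    -0.1244    0.04148
  Equil        3.034      2.414    0.04505      2.131
  solve Keq expr → x = 0.04148; check Q = 545.9

x = 0.04148 M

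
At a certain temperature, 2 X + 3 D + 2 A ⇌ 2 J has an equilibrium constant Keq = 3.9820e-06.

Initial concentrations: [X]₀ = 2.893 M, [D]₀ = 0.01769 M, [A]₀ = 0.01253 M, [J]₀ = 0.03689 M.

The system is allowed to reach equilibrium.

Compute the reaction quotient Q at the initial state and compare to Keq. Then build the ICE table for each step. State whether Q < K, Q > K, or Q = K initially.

Q₀ = 1.8708e+05; Q > K (proceeds reverse)

Q₀ = 1.8708e+05 vs Keq = 3.9820e-06 ⇒ Q>K, reverse
Step 1:
                    X           D           A           J
  init          2.893     0.01769     0.01253     0.03689
  Δ           0.03688     0.05533     0.03688    -0.03688
  eq             2.93     0.07302     0.04941  5.7001e-06
  solve Keq expr → x = -0.01844; check Q = 3.9820e-06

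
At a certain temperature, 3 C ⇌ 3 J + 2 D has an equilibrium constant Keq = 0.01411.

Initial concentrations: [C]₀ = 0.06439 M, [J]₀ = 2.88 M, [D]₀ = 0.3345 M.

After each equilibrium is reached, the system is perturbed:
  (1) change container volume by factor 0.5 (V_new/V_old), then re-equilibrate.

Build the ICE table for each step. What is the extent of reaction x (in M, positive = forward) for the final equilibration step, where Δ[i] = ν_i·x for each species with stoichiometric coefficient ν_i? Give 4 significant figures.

x = -0.006261 M

Q₀ = 1.0012e+04 vs Keq = 0.01411 ⇒ Q>K, reverse
Step 1:
                  C         J         D
  I         0.06439      2.88    0.3345
  C          0.4823   -0.4823   -0.3216
  E          0.5467     2.398   0.01293
  solve Keq expr → x = -0.1608; check Q = 0.01411
Then change container volume by factor 0.5 (V_new/V_old).
Step 2:
                  C         J         D
  I           1.093     4.795   0.02587
  C         0.01878  -0.01878  -0.01252
  E           1.112     4.777   0.01335
  solve Keq expr → x = -0.006261; check Q = 0.01411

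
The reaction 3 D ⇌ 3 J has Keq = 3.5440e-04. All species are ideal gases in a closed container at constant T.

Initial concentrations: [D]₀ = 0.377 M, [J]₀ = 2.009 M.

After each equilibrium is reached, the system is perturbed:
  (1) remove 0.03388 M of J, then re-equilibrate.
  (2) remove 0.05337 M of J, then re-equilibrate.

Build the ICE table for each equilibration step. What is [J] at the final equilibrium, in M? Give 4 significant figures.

Q₀ = 151.3 vs Keq = 3.5440e-04 ⇒ Q>K, reverse
Step 1:
                    D           J
  I             0.377       2.009
  C             1.851      -1.851
  E             2.228      0.1577
  solve Keq expr → x = -0.6171; check Q = 3.5440e-04
Then remove 0.03388 M of J.
Step 2:
                    D           J
  I             2.228      0.1238
  C          -0.03164     0.03164
  E             2.197      0.1555
  solve Keq expr → x = 0.01055; check Q = 3.5440e-04
Then remove 0.05337 M of J.
Step 3:
                    D           J
  I             2.197      0.1021
  C          -0.04984     0.04984
  E             2.147      0.1519
  solve Keq expr → x = 0.01661; check Q = 3.5440e-04

[J]_eq = 0.1519 M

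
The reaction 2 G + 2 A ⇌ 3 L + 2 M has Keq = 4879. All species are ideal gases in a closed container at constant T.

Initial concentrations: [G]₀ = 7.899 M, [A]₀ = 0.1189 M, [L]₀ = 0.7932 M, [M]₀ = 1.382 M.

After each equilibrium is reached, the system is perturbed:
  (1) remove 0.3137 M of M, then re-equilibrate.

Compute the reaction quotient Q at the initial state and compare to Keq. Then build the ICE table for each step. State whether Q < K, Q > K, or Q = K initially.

Q₀ = 1.081; Q < K (proceeds forward)

Q₀ = 1.081 vs Keq = 4879 ⇒ Q<K, forward
Step 1:
                  G         A         L         M
  I           7.899    0.1189    0.7932     1.382
  C         -0.1163   -0.1163    0.1744    0.1163
  E           7.783  0.002623    0.9676     1.498
  solve Keq expr → x = 0.05814; check Q = 4879
Then remove 0.3137 M of M.
Step 2:
                  G         A         L         M
  I           7.783  0.002623    0.9676     1.185
  C       -5.4552e-04 -5.4552e-04 8.1828e-04 5.4552e-04
  E           7.782  0.002078    0.9684     1.185
  solve Keq expr → x = 2.7276e-04; check Q = 4879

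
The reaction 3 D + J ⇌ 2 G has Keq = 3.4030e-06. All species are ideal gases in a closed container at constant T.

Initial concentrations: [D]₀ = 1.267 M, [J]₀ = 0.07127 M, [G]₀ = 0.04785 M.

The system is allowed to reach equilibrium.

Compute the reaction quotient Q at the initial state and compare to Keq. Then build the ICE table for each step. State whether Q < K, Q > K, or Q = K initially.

Q₀ = 0.0158 vs Keq = 3.4030e-06 ⇒ Q>K, reverse
Step 1:
                    D           J           G
  Initial       1.267     0.07127     0.04785
  Change      0.07046     0.02349    -0.04697
  Equil         1.337     0.09476  8.7832e-04
  solve Keq expr → x = -0.02349; check Q = 3.4030e-06

Q₀ = 0.0158; Q > K (proceeds reverse)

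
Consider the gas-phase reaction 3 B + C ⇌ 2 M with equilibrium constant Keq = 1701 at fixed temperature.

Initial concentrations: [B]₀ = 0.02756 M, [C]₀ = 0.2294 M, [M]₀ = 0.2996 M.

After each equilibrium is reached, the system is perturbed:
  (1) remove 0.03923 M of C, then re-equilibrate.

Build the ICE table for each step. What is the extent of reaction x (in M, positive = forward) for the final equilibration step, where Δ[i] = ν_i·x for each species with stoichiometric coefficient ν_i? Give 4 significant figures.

Q₀ = 1.8692e+04 vs Keq = 1701 ⇒ Q>K, reverse
Step 1:
                   B          C          M
  init       0.02756     0.2294     0.2996
  Δ          0.03011    0.01004   -0.02008
  eq         0.05767     0.2394     0.2795
  solve Keq expr → x = -0.01004; check Q = 1701
Then remove 0.03923 M of C.
Step 2:
                   B          C          M
  init       0.05767     0.2002     0.2795
  Δ         0.003134   0.001045  -0.002089
  eq         0.06081     0.2013     0.2774
  solve Keq expr → x = -0.001045; check Q = 1701

x = -0.001045 M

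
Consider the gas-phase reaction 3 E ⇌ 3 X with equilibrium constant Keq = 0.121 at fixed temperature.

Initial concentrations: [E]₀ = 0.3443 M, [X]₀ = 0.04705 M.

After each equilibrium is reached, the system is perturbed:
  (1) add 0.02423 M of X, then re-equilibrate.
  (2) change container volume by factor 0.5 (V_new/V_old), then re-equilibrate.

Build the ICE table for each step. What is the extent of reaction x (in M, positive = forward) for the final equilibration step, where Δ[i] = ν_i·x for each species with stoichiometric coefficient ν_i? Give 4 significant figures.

x = 0 M

Q₀ = 0.002552 vs Keq = 0.121 ⇒ Q<K, forward
Step 1:
                   E          X
  Initial     0.3443    0.04705
  Change    -0.08246    0.08246
  Equil       0.2618     0.1295
  solve Keq expr → x = 0.02749; check Q = 0.121
Then add 0.02423 M of X.
Step 2:
                   E          X
  Initial     0.2618     0.1537
  Change     0.01621   -0.01621
  Equil       0.2781     0.1375
  solve Keq expr → x = -0.005404; check Q = 0.121
Then change container volume by factor 0.5 (V_new/V_old).
Step 3:
                   E          X
  Initial     0.5561     0.2751
  Change           0          0
  Equil       0.5561     0.2751
  solve Keq expr → x = 0; check Q = 0.121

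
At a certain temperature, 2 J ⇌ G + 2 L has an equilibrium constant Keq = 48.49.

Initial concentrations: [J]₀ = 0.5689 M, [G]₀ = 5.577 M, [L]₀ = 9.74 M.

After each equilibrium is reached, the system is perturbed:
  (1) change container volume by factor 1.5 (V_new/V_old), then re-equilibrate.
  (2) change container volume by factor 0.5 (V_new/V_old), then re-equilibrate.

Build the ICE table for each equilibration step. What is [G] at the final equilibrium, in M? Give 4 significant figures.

Q₀ = 1635 vs Keq = 48.49 ⇒ Q>K, reverse
Step 1:
                  J         G         L
  I          0.5689     5.577      9.74
  C           1.867   -0.9337    -1.867
  E           2.436     4.643     7.873
  solve Keq expr → x = -0.9337; check Q = 48.49
Then change container volume by factor 1.5 (V_new/V_old).
Step 2:
                  J         G         L
  I           1.624     3.096     5.248
  C         -0.2186    0.1093    0.2186
  E           1.406     3.205     5.467
  solve Keq expr → x = 0.1093; check Q = 48.49
Then change container volume by factor 0.5 (V_new/V_old).
Step 3:
                  J         G         L
  I           2.811      6.41     10.93
  C          0.7711   -0.3856   -0.7711
  E           3.582     6.024     10.16
  solve Keq expr → x = -0.3856; check Q = 48.49

[G]_eq = 6.024 M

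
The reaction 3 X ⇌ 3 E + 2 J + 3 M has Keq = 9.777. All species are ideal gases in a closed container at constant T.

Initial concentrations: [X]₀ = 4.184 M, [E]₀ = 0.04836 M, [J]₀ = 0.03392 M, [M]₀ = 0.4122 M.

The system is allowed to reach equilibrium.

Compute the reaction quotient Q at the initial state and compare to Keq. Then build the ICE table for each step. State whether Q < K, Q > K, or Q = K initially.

Q₀ = 1.2443e-10 vs Keq = 9.777 ⇒ Q<K, forward
Step 1:
                  X         E         J         M
  Initial     4.184   0.04836   0.03392    0.4122
  Change     -1.846     1.846      1.23     1.846
  Equil       2.338     1.894     1.264     2.258
  solve Keq expr → x = 0.6152; check Q = 9.777

Q₀ = 1.2443e-10; Q < K (proceeds forward)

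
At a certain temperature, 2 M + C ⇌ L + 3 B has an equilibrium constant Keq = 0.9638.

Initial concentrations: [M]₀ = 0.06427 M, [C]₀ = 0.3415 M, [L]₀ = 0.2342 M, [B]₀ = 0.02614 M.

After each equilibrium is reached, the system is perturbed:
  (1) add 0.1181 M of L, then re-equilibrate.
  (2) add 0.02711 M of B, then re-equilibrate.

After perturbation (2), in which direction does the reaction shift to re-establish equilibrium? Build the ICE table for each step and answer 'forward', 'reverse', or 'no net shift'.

Q₀ = 0.002965 vs Keq = 0.9638 ⇒ Q<K, forward
Step 1:
                  M         C         L         B
  I         0.06427    0.3415    0.2342   0.02614
  C        -0.04084  -0.02042   0.02042   0.06125
  E         0.02343    0.3211    0.2546   0.08739
  solve Keq expr → x = 0.02042; check Q = 0.9638
Then add 0.1181 M of L.
Step 2:
                  M         C         L         B
  I         0.02343    0.3211    0.3727   0.08739
  C        0.002796  0.001398 -0.001398 -0.004194
  E         0.02623    0.3225    0.3713    0.0832
  solve Keq expr → x = -0.001398; check Q = 0.9638
Then add 0.02711 M of B.
Step 3:
                  M         C         L         B
  I         0.02623    0.3225    0.3713    0.1103
  C        0.007489  0.003744 -0.003744  -0.01123
  E         0.03372    0.3262    0.3676   0.09908
  solve Keq expr → x = -0.003744; check Q = 0.9638

Direction: reverse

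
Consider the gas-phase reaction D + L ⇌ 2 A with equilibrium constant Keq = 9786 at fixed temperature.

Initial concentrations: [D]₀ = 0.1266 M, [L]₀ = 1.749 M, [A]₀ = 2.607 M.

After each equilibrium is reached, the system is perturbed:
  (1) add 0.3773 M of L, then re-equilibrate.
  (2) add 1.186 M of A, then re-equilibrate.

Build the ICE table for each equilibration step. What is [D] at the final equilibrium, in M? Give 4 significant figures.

[D]_eq = 8.3557e-04 M

Q₀ = 30.69 vs Keq = 9786 ⇒ Q<K, forward
Step 1:
                   D          L          A
  Initial     0.1266      1.749      2.607
  Change     -0.1261    -0.1261     0.2522
  Equil   5.1473e-04      1.623      2.859
  solve Keq expr → x = 0.1261; check Q = 9786
Then add 0.3773 M of L.
Step 2:
                   D          L          A
  Initial 5.1473e-04          2      2.859
  Change  -9.7016e-05 -9.7016e-05 1.9403e-04
  Equil   4.1771e-04          2      2.859
  solve Keq expr → x = 9.7016e-05; check Q = 9786
Then add 1.186 M of A.
Step 3:
                   D          L          A
  Initial 4.1771e-04          2      4.045
  Change  4.1786e-04 4.1786e-04 -8.3572e-04
  Equil   8.3557e-04      2.001      4.045
  solve Keq expr → x = -4.1786e-04; check Q = 9786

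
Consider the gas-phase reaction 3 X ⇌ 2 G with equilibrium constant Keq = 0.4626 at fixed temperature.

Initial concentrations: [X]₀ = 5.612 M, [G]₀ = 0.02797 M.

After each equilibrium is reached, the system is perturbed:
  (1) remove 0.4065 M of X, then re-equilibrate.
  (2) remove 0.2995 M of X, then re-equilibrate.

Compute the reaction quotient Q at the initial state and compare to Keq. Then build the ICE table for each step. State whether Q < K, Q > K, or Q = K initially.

Q₀ = 4.4262e-06 vs Keq = 0.4626 ⇒ Q<K, forward
Step 1:
                    X           G
  Initial       5.612     0.02797
  Change       -3.374       2.249
  Equil         2.238       2.277
  solve Keq expr → x = 1.125; check Q = 0.4626
Then remove 0.4065 M of X.
Step 2:
                    X           G
  Initial       1.832       2.277
  Change       0.2817     -0.1878
  Equil         2.113       2.089
  solve Keq expr → x = -0.0939; check Q = 0.4626
Then remove 0.2995 M of X.
Step 3:
                    X           G
  Initial       1.814       2.089
  Change       0.2059     -0.1373
  Equil          2.02       1.952
  solve Keq expr → x = -0.06863; check Q = 0.4626

Q₀ = 4.4262e-06; Q < K (proceeds forward)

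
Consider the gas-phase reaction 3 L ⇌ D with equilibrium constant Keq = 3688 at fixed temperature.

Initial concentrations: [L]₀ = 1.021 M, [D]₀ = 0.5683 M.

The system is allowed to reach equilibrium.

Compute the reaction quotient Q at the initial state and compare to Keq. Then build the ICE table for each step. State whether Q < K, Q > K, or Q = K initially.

Q₀ = 0.5339; Q < K (proceeds forward)

Q₀ = 0.5339 vs Keq = 3688 ⇒ Q<K, forward
Step 1:
                    L           D
  Initial       1.021      0.5683
  Change      -0.9588      0.3196
  Equil       0.06221      0.8879
  solve Keq expr → x = 0.3196; check Q = 3688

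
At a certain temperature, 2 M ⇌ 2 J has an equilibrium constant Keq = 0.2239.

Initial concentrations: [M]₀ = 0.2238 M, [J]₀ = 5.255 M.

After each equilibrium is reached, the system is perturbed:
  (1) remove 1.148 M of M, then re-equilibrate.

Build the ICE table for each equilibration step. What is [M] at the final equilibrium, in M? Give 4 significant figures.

[M]_eq = 2.94 M

Q₀ = 551.3 vs Keq = 0.2239 ⇒ Q>K, reverse
Step 1:
                    M           J
  I            0.2238       5.255
  C             3.495      -3.495
  E             3.719        1.76
  solve Keq expr → x = -1.748; check Q = 0.2239
Then remove 1.148 M of M.
Step 2:
                    M           J
  I             2.571        1.76
  C            0.3687     -0.3687
  E              2.94       1.391
  solve Keq expr → x = -0.1844; check Q = 0.2239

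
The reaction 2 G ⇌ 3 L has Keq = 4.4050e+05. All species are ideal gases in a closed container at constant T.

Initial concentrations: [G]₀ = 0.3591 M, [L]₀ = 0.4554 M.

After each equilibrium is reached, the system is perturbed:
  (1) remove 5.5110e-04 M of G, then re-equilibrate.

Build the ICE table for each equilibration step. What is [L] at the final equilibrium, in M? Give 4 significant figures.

Q₀ = 0.7324 vs Keq = 4.4050e+05 ⇒ Q<K, forward
Step 1:
                    G           L
  init         0.3591      0.4554
  Δ           -0.3576      0.5364
  eq         0.001488      0.9918
  solve Keq expr → x = 0.1788; check Q = 4.4050e+05
Then remove 5.5110e-04 M of G.
Step 2:
                    G           L
  init     9.3715e-04      0.9918
  Δ        5.4925e-04 -8.2387e-04
  eq         0.001486       0.991
  solve Keq expr → x = -2.7462e-04; check Q = 4.4050e+05

[L]_eq = 0.991 M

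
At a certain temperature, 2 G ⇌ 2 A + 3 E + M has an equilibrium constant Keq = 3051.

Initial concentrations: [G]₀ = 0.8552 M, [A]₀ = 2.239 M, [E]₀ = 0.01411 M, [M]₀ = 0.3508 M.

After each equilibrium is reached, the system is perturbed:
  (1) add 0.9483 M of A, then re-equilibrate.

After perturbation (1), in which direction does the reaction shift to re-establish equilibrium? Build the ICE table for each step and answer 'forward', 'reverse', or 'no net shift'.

Q₀ = 6.7548e-06 vs Keq = 3051 ⇒ Q<K, forward
Step 1:
                   G          A          E          M
  init        0.8552      2.239    0.01411     0.3508
  Δ          -0.7926     0.7926      1.189     0.3963
  eq          0.0626      3.032      1.203     0.7471
  solve Keq expr → x = 0.3963; check Q = 3051
Then add 0.9483 M of A.
Step 2:
                   G          A          E          M
  init        0.0626       3.98      1.203     0.7471
  Δ          0.01632   -0.01632   -0.02448  -0.008162
  eq         0.07892      3.964      1.179     0.7389
  solve Keq expr → x = -0.008162; check Q = 3051

Direction: reverse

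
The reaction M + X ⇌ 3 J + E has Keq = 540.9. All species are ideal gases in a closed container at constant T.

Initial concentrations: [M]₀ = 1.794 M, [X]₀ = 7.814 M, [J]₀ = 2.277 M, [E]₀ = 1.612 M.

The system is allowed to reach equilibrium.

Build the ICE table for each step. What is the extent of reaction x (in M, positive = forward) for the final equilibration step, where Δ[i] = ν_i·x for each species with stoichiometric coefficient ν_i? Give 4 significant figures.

Q₀ = 1.358 vs Keq = 540.9 ⇒ Q<K, forward
Step 1:
                  M         X         J         E
  Initial     1.794     7.814     2.277     1.612
  Change     -1.507    -1.507     4.521     1.507
  Equil      0.2871     6.307     6.798     3.119
  solve Keq expr → x = 1.507; check Q = 540.9

x = 1.507 M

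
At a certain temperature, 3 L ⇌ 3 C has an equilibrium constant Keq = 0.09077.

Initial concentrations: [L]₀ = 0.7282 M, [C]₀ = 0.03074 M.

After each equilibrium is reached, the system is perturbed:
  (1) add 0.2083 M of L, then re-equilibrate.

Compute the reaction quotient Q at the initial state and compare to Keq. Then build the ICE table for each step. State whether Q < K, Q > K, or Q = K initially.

Q₀ = 7.5225e-05; Q < K (proceeds forward)

Q₀ = 7.5225e-05 vs Keq = 0.09077 ⇒ Q<K, forward
Step 1:
                    L           C
  Initial      0.7282     0.03074
  Change      -0.2046      0.2046
  Equil        0.5236      0.2353
  solve Keq expr → x = 0.06819; check Q = 0.09077
Then add 0.2083 M of L.
Step 2:
                    L           C
  Initial      0.7319      0.2353
  Change     -0.06459     0.06459
  Equil        0.6673      0.2999
  solve Keq expr → x = 0.02153; check Q = 0.09077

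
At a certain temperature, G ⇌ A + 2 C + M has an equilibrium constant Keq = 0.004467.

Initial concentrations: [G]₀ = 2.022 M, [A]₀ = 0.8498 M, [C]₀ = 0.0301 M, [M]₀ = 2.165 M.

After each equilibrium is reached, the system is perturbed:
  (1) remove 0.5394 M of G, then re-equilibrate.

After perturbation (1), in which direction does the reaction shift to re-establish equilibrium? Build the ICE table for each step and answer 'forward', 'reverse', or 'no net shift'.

Q₀ = 8.2438e-04 vs Keq = 0.004467 ⇒ Q<K, forward
Step 1:
                  G         A         C         M
  Initial     2.022    0.8498    0.0301     2.165
  Change   -0.01927   0.01927   0.03855   0.01927
  Equil       2.003    0.8691   0.06865     2.184
  solve Keq expr → x = 0.01927; check Q = 0.004467
Then remove 0.5394 M of G.
Step 2:
                  G         A         C         M
  Initial     1.463    0.8691   0.06865     2.184
  Change   0.004822 -0.004822 -0.009643 -0.004822
  Equil       1.468    0.8643   0.05901     2.179
  solve Keq expr → x = -0.004822; check Q = 0.004467

Direction: reverse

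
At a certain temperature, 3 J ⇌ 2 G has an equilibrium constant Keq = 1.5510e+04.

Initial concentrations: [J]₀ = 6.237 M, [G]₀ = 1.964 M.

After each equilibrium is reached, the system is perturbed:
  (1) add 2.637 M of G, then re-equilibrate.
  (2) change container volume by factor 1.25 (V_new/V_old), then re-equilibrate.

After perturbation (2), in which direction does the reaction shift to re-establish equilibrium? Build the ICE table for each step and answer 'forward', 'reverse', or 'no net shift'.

Q₀ = 0.0159 vs Keq = 1.5510e+04 ⇒ Q<K, forward
Step 1:
                  J         G
  Initial     6.237     1.964
  Change     -6.104     4.069
  Equil      0.1329     6.033
  solve Keq expr → x = 2.035; check Q = 1.5510e+04
Then add 2.637 M of G.
Step 2:
                  J         G
  Initial    0.1329      8.67
  Change    0.03603  -0.02402
  Equil      0.1689     8.646
  solve Keq expr → x = -0.01201; check Q = 1.5510e+04
Then change container volume by factor 1.25 (V_new/V_old).
Step 3:
                  J         G
  Initial    0.1351     6.917
  Change    0.01034 -0.006892
  Equil      0.1455      6.91
  solve Keq expr → x = -0.003446; check Q = 1.5510e+04

Direction: reverse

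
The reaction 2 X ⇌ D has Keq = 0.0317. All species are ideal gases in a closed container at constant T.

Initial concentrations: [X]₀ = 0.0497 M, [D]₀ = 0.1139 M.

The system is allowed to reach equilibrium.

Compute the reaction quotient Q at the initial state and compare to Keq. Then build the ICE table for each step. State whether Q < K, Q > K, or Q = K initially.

Q₀ = 46.11; Q > K (proceeds reverse)

Q₀ = 46.11 vs Keq = 0.0317 ⇒ Q>K, reverse
Step 1:
                  X         D
  init       0.0497    0.1139
  Δ          0.2231   -0.1115
  eq         0.2728  0.002359
  solve Keq expr → x = -0.1115; check Q = 0.0317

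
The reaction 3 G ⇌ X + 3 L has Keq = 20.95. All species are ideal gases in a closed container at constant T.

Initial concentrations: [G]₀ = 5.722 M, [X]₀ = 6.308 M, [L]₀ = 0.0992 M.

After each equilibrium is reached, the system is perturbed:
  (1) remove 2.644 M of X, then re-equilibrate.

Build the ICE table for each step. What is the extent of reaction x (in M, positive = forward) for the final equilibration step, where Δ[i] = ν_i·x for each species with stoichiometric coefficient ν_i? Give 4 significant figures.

x = 0.06616 M

Q₀ = 3.2869e-05 vs Keq = 20.95 ⇒ Q<K, forward
Step 1:
                  G         X         L
  I           5.722     6.308    0.0992
  C           -3.31     1.103      3.31
  E           2.412     7.411      3.41
  solve Keq expr → x = 1.103; check Q = 20.95
Then remove 2.644 M of X.
Step 2:
                  G         X         L
  I           2.412     4.767      3.41
  C         -0.1985   0.06616    0.1985
  E           2.213     4.834     3.608
  solve Keq expr → x = 0.06616; check Q = 20.95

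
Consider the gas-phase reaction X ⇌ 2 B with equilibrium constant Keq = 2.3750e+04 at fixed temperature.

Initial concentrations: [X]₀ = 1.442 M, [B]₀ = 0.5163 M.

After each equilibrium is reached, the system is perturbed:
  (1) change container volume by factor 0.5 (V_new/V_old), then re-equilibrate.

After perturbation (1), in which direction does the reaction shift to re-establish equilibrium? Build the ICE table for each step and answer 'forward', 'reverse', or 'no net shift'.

Q₀ = 0.1849 vs Keq = 2.3750e+04 ⇒ Q<K, forward
Step 1:
                    X           B
  Initial       1.442      0.5163
  Change       -1.442       2.883
  Equil    4.8654e-04       3.399
  solve Keq expr → x = 1.442; check Q = 2.3750e+04
Then change container volume by factor 0.5 (V_new/V_old).
Step 2:
                    X           B
  Initial  9.7309e-04       6.799
  Change   9.7198e-04   -0.001944
  Equil      0.001945       6.797
  solve Keq expr → x = -9.7198e-04; check Q = 2.3750e+04

Direction: reverse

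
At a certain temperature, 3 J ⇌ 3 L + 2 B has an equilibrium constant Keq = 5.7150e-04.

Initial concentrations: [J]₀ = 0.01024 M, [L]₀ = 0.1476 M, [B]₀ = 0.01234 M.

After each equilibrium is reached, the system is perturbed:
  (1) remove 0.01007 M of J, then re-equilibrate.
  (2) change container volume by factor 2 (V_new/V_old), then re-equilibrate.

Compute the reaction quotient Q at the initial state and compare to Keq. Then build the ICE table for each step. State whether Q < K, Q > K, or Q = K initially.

Q₀ = 0.456 vs Keq = 5.7150e-04 ⇒ Q>K, reverse
Step 1:
                   J          L          B
  init       0.01024     0.1476    0.01234
  Δ          0.01544   -0.01544   -0.01029
  eq         0.02568     0.1322   0.002047
  solve Keq expr → x = -0.005146; check Q = 5.7150e-04
Then remove 0.01007 M of J.
Step 2:
                   J          L          B
  init       0.01561     0.1322   0.002047
  Δ         0.001391  -0.001391 -9.2701e-04
  eq           0.017     0.1308    0.00112
  solve Keq expr → x = -4.6351e-04; check Q = 5.7150e-04
Then change container volume by factor 2 (V_new/V_old).
Step 3:
                   J          L          B
  init        0.0085    0.06539 5.6022e-04
  Δ       -6.3426e-04 6.3426e-04 4.2284e-04
  eq        0.007865    0.06602 9.8306e-04
  solve Keq expr → x = 2.1142e-04; check Q = 5.7150e-04

Q₀ = 0.456; Q > K (proceeds reverse)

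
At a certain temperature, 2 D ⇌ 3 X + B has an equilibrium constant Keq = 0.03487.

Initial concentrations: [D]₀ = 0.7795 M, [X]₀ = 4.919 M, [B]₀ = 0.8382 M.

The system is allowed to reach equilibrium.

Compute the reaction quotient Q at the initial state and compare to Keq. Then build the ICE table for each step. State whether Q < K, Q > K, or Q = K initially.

Q₀ = 164.2 vs Keq = 0.03487 ⇒ Q>K, reverse
Step 1:
                  D         X         B
  I          0.7795     4.919    0.8382
  C           1.648    -2.472   -0.8242
  E           2.428     2.447   0.01404
  solve Keq expr → x = -0.8242; check Q = 0.03487

Q₀ = 164.2; Q > K (proceeds reverse)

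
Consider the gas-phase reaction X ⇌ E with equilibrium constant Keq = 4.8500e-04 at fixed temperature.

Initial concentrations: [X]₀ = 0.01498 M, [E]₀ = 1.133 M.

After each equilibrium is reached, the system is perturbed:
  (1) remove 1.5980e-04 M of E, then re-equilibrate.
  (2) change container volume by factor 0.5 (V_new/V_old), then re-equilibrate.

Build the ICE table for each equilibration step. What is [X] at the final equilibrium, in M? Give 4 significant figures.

[X]_eq = 2.295 M

Q₀ = 75.63 vs Keq = 4.8500e-04 ⇒ Q>K, reverse
Step 1:
                  X         E
  Initial   0.01498     1.133
  Change      1.132    -1.132
  Equil       1.147 5.5650e-04
  solve Keq expr → x = -1.132; check Q = 4.8500e-04
Then remove 1.5980e-04 M of E.
Step 2:
                  X         E
  Initial     1.147 3.9670e-04
  Change  -1.5972e-04 1.5972e-04
  Equil       1.147 5.5642e-04
  solve Keq expr → x = 1.5972e-04; check Q = 4.8500e-04
Then change container volume by factor 0.5 (V_new/V_old).
Step 3:
                  X         E
  Initial     2.295  0.001113
  Change          0         0
  Equil       2.295  0.001113
  solve Keq expr → x = 0; check Q = 4.8500e-04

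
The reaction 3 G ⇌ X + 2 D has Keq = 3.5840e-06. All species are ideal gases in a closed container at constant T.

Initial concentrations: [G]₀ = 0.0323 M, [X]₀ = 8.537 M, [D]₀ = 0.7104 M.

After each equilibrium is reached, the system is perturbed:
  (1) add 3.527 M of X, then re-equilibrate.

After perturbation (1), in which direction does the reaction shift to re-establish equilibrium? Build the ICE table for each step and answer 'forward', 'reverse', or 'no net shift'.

Direction: reverse

Q₀ = 1.2785e+05 vs Keq = 3.5840e-06 ⇒ Q>K, reverse
Step 1:
                    G           X           D
  init         0.0323       8.537      0.7104
  Δ             1.064     -0.3548     -0.7096
  eq            1.097       8.182  7.6018e-04
  solve Keq expr → x = -0.3548; check Q = 3.5840e-06
Then add 3.527 M of X.
Step 2:
                    G           X           D
  init          1.097       11.71  7.6018e-04
  Δ        1.8684e-04 -6.2278e-05 -1.2456e-04
  eq            1.097       11.71  6.3562e-04
  solve Keq expr → x = -6.2278e-05; check Q = 3.5840e-06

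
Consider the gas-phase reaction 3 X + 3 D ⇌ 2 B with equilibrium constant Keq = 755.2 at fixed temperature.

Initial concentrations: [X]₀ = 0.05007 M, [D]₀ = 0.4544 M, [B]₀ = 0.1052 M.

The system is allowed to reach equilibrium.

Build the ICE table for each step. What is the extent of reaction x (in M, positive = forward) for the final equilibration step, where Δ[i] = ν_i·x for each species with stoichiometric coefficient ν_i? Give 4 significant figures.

x = -9.3809e-04 M

Q₀ = 939.7 vs Keq = 755.2 ⇒ Q>K, reverse
Step 1:
                  X         D         B
  init      0.05007    0.4544    0.1052
  Δ        0.002814  0.002814 -0.001876
  eq        0.05288    0.4572    0.1033
  solve Keq expr → x = -9.3809e-04; check Q = 755.2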